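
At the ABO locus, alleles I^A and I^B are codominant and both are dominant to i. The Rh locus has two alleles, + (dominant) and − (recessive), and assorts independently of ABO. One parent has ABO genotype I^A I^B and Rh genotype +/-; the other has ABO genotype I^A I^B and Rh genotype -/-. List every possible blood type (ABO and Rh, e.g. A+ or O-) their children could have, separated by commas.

Gametes from I^A I^B × I^A I^B give offspring ABO genotypes I^A I^A, I^A I^B, I^B I^B, i.e. phenotypes A, B, AB.
Rh cross +/- × -/- → phenotypes Rh+, Rh-.
Combining independently: A+, A-, B+, B-, AB+, AB-.

A+, A-, B+, B-, AB+, AB-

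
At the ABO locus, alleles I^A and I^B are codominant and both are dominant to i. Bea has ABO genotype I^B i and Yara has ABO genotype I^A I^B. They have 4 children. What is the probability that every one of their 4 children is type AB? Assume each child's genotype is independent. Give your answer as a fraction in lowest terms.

ABO cross I^B i × I^A I^B → 1/4 A, 1/2 B, 1/4 AB.
So P(type AB) = 1/4 per child.
All 4 independent: (1/4)^4 = 1/256.

1/256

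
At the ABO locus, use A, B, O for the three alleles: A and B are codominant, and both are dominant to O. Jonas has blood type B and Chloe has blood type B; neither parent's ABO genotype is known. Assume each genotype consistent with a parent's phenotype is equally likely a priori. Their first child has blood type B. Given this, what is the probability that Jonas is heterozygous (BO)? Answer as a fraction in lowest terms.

7/15

Possible genotypes: Jonas ∈ {BB, BO}; Chloe ∈ {BB, BO}.
Weight each parental genotype pair by prior × P(type-B child):
  BB × BB: posterior weight 4/15.
  BB × BO: posterior weight 4/15.
  BO × BB: posterior weight 4/15.
  BO × BO: posterior weight 1/5.
Sum the posterior weight over pairs where Jonas is BO: 7/15.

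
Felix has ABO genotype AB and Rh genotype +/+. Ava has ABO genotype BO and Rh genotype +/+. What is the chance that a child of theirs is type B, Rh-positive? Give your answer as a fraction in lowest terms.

ABO cross AB × BO → offspring phenotypes: 1/4 A, 1/2 B, 1/4 AB.
Rh cross +/+ × +/+ → 1 Rh+.
Independent loci: P(type B, Rh-positive) = 1/2 × 1 = 1/2.

1/2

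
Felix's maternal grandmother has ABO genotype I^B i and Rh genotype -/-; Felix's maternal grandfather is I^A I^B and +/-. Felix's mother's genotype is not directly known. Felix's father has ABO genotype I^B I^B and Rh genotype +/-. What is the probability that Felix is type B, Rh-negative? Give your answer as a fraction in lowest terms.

9/32

Felix's mother's ABO genotype from I^B i × I^A I^B: 1/4 I^A I^B, 1/4 I^A i, 1/4 I^B I^B, 1/4 I^B i.
Crossing each possibility with the father I^B I^B and summing P(type B): 1/4·1/2 + 1/4·1/2 + 1/4·1 + 1/4·1 = 3/4.
Similarly for Rh via the mother's Rh distribution: P(Rh-) = 3/8.
Independent loci: 3/4 × 3/8 = 9/32.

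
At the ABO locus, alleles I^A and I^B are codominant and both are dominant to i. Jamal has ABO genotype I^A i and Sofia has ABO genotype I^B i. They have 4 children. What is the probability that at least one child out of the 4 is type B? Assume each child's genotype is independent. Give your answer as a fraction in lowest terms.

ABO cross I^A i × I^B i → 1/4 O, 1/4 A, 1/4 B, 1/4 AB.
So P(type B) = 1/4 per child.
P(none) = (3/4)^4 = 81/256; P(at least one) = 1 − 81/256 = 175/256.

175/256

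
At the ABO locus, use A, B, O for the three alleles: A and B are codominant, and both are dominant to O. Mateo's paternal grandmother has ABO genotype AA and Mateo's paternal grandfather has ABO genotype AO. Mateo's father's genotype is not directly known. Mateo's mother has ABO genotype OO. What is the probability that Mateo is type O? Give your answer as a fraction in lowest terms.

1/4

Mateo's father's ABO genotype from AA × AO: 1/2 AA, 1/2 AO.
Crossing each possibility with the mother OO and summing P(type O): 1/2·0 + 1/2·1/2 = 1/4.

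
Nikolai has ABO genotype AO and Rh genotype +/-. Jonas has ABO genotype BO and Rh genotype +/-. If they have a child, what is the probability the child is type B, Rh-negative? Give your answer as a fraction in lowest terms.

ABO cross AO × BO → offspring phenotypes: 1/4 O, 1/4 A, 1/4 B, 1/4 AB.
Rh cross +/- × +/- → 3/4 Rh+, 1/4 Rh-.
Independent loci: P(type B, Rh-negative) = 1/4 × 1/4 = 1/16.

1/16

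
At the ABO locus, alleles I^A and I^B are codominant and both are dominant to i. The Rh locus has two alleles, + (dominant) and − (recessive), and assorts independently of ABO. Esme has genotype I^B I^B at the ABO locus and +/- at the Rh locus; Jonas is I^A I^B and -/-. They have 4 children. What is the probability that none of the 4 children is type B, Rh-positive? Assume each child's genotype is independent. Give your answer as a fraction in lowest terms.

ABO cross I^B I^B × I^A I^B → 1/2 B, 1/2 AB.
Rh cross +/- × -/- → 1/2 Rh+, 1/2 Rh-; so P(type B, Rh-positive) = 1/2 × 1/2 = 1/4 per child.
P(not type B, Rh-positive) = 3/4 for one child; (3/4)^4 = 81/256.

81/256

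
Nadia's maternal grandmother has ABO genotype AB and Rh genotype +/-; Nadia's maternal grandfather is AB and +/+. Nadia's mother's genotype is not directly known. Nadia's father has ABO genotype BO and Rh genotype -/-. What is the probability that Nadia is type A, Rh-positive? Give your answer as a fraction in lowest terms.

Nadia's mother's ABO genotype from AB × AB: 1/4 AA, 1/2 AB, 1/4 BB.
Crossing each possibility with the father BO and summing P(type A): 1/4·1/2 + 1/2·1/4 + 1/4·0 = 1/4.
Similarly for Rh via the mother's Rh distribution: P(Rh+) = 3/4.
Independent loci: 1/4 × 3/4 = 3/16.

3/16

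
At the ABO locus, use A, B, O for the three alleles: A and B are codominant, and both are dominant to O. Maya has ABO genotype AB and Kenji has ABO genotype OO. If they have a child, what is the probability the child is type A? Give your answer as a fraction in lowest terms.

ABO cross AB × OO → offspring phenotypes: 1/2 A, 1/2 B.
So P(type A) = 1/2.

1/2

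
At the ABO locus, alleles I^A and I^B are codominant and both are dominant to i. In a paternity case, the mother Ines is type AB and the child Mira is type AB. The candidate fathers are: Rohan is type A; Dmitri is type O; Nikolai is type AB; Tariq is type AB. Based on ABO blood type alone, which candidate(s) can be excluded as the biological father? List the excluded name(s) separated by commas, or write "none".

A candidate is excluded only if no genotype consistent with his phenotype could produce a type AB child with a type AB mother.
Dmitri (type O): no genotype consistent with that phenotype can produce a type-AB child with a type-AB mother.

Dmitri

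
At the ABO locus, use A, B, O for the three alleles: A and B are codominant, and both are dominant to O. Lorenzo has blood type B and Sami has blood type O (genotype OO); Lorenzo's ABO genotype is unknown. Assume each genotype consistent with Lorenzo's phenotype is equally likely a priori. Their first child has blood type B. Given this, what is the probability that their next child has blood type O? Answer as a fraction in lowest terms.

1/6

Possible genotypes: Lorenzo ∈ {BB, BO}; Sami ∈ {OO}.
Weight each parental genotype pair by prior × P(type-B child):
  BB × OO: posterior weight 2/3; P(next child type O) = 0.
  BO × OO: posterior weight 1/3; P(next child type O) = 1/2.
Weighted sum = 1/6.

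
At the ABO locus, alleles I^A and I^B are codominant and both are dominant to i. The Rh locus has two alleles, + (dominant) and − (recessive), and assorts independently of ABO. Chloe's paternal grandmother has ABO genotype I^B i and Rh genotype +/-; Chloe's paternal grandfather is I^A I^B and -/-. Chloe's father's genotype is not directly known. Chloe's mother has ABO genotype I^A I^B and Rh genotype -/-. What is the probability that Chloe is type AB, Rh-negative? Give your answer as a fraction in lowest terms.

Chloe's father's ABO genotype from I^B i × I^A I^B: 1/4 I^A I^B, 1/4 I^A i, 1/4 I^B I^B, 1/4 I^B i.
Crossing each possibility with the mother I^A I^B and summing P(type AB): 1/4·1/2 + 1/4·1/4 + 1/4·1/2 + 1/4·1/4 = 3/8.
Similarly for Rh via the father's Rh distribution: P(Rh-) = 3/4.
Independent loci: 3/8 × 3/4 = 9/32.

9/32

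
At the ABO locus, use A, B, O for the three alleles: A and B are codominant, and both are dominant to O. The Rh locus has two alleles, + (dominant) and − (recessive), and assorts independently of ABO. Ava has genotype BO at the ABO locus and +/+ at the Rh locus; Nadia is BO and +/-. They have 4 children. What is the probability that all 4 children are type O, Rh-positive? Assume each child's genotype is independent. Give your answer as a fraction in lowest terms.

1/256

ABO cross BO × BO → 1/4 O, 3/4 B.
Rh cross +/+ × +/- → 1 Rh+; so P(type O, Rh-positive) = 1/4 × 1 = 1/4 per child.
All 4 independent: (1/4)^4 = 1/256.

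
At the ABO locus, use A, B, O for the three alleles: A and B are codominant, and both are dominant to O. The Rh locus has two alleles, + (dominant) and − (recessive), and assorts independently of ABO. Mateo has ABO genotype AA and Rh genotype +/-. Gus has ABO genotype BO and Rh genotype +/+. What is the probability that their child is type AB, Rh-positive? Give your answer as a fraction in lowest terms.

ABO cross AA × BO → offspring phenotypes: 1/2 A, 1/2 AB.
Rh cross +/- × +/+ → 1 Rh+.
Independent loci: P(type AB, Rh-positive) = 1/2 × 1 = 1/2.

1/2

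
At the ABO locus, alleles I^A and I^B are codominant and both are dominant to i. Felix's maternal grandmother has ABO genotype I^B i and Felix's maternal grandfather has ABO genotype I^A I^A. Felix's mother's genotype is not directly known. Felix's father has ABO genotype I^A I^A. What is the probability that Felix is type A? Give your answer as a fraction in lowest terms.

Felix's mother's ABO genotype from I^B i × I^A I^A: 1/2 I^A I^B, 1/2 I^A i.
Crossing each possibility with the father I^A I^A and summing P(type A): 1/2·1/2 + 1/2·1 = 3/4.

3/4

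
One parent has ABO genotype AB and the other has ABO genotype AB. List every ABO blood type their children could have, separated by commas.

Gametes from AB × AB give offspring ABO genotypes AA, AB, BB, i.e. phenotypes A, B, AB.

A, B, AB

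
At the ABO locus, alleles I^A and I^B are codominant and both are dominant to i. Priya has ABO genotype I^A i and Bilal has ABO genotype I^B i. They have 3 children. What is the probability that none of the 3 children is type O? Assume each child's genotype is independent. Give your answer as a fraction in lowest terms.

27/64

ABO cross I^A i × I^B i → 1/4 O, 1/4 A, 1/4 B, 1/4 AB.
So P(type O) = 1/4 per child.
P(not type O) = 3/4 for one child; (3/4)^3 = 27/64.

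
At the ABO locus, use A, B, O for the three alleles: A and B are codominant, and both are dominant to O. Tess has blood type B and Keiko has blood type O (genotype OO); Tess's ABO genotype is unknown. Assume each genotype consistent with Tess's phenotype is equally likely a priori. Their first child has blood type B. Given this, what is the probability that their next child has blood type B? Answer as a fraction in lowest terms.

Possible genotypes: Tess ∈ {BB, BO}; Keiko ∈ {OO}.
Weight each parental genotype pair by prior × P(type-B child):
  BB × OO: posterior weight 2/3; P(next child type B) = 1.
  BO × OO: posterior weight 1/3; P(next child type B) = 1/2.
Weighted sum = 5/6.

5/6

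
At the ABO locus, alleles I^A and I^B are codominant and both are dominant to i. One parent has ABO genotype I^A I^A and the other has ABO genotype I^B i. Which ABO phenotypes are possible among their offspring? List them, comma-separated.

A, AB

Gametes from I^A I^A × I^B i give offspring ABO genotypes I^A I^B, I^A i, i.e. phenotypes A, AB.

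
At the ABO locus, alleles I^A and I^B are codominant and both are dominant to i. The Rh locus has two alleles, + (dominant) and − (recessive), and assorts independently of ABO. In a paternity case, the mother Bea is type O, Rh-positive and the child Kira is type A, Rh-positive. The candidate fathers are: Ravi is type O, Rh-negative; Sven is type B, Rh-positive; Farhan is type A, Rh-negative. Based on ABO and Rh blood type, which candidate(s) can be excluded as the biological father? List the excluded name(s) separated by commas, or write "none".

A candidate is excluded only if no genotype consistent with his phenotype could produce a type A, Rh-positive child with a type O, Rh-positive mother.
Ravi (type O, Rh-): no genotype consistent with that phenotype can produce a type-A Rh+ child with a type-O mother.
Sven (type B, Rh+): no genotype consistent with that phenotype can produce a type-A Rh+ child with a type-O mother.

Ravi, Sven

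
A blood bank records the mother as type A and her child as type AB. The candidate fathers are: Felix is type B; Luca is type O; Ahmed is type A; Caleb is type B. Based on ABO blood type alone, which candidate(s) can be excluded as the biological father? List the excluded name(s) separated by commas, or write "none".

A candidate is excluded only if no genotype consistent with his phenotype could produce a type AB child with a type A mother.
Luca (type O): no genotype consistent with that phenotype can produce a type-AB child with a type-A mother.
Ahmed (type A): no genotype consistent with that phenotype can produce a type-AB child with a type-A mother.

Luca, Ahmed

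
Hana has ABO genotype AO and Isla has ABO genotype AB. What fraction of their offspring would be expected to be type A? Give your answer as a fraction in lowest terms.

ABO cross AO × AB → offspring phenotypes: 1/2 A, 1/4 B, 1/4 AB.
So P(type A) = 1/2.

1/2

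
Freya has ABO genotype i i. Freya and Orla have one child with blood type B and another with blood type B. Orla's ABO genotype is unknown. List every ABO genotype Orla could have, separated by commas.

I^A I^B, I^B I^B, I^B i

For each candidate genotype of Orla, check whether crossing it with i i can produce every observed child phenotype.
  I^A I^A → possible child types {A} ✗
  I^A I^B → possible child types {A, B} ✓
  I^A i → possible child types {O, A} ✗
  I^B I^B → possible child types {B} ✓
  I^B i → possible child types {O, B} ✓
  i i → possible child types {O} ✗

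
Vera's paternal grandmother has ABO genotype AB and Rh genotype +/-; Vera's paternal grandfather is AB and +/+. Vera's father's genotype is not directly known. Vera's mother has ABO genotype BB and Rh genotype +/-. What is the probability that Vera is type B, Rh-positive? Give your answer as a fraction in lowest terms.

7/16

Vera's father's ABO genotype from AB × AB: 1/4 AA, 1/2 AB, 1/4 BB.
Crossing each possibility with the mother BB and summing P(type B): 1/4·0 + 1/2·1/2 + 1/4·1 = 1/2.
Similarly for Rh via the father's Rh distribution: P(Rh+) = 7/8.
Independent loci: 1/2 × 7/8 = 7/16.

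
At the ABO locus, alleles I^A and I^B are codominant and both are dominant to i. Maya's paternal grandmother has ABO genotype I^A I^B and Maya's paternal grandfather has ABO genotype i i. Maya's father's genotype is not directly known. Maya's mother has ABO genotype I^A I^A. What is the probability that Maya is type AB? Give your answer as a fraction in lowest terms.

Maya's father's ABO genotype from I^A I^B × i i: 1/2 I^A i, 1/2 I^B i.
Crossing each possibility with the mother I^A I^A and summing P(type AB): 1/2·0 + 1/2·1/2 = 1/4.

1/4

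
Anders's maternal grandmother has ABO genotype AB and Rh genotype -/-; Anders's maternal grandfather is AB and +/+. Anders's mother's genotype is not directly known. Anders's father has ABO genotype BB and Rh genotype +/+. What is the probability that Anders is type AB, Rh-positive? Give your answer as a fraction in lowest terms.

1/2

Anders's mother's ABO genotype from AB × AB: 1/4 AA, 1/2 AB, 1/4 BB.
Crossing each possibility with the father BB and summing P(type AB): 1/4·1 + 1/2·1/2 + 1/4·0 = 1/2.
Similarly for Rh via the mother's Rh distribution: P(Rh+) = 1.
Independent loci: 1/2 × 1 = 1/2.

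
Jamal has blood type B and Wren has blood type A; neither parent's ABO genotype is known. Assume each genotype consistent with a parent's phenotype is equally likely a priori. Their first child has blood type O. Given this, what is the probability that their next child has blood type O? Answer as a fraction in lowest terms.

Possible genotypes: Jamal ∈ {I^B I^B, I^B i}; Wren ∈ {I^A I^A, I^A i}.
Weight each parental genotype pair by prior × P(type-O child):
  I^B i × I^A i: posterior weight 1; P(next child type O) = 1/4.
Weighted sum = 1/4.

1/4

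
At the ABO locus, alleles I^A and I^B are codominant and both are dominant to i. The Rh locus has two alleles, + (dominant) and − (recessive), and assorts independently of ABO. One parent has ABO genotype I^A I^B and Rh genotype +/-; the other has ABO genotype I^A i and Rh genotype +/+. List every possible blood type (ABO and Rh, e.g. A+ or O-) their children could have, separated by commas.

Gametes from I^A I^B × I^A i give offspring ABO genotypes I^A I^A, I^A I^B, I^A i, I^B i, i.e. phenotypes A, B, AB.
Rh cross +/- × +/+ → phenotypes Rh+.
Combining independently: A+, B+, AB+.

A+, B+, AB+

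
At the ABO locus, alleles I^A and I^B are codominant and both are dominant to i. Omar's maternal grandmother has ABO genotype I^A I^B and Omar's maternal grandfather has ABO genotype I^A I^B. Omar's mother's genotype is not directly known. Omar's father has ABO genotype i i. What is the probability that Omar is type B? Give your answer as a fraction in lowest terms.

Omar's mother's ABO genotype from I^A I^B × I^A I^B: 1/4 I^A I^A, 1/2 I^A I^B, 1/4 I^B I^B.
Crossing each possibility with the father i i and summing P(type B): 1/4·0 + 1/2·1/2 + 1/4·1 = 1/2.

1/2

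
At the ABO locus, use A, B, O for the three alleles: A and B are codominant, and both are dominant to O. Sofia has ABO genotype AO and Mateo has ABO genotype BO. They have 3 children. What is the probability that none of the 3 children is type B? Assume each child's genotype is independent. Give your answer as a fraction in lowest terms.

ABO cross AO × BO → 1/4 O, 1/4 A, 1/4 B, 1/4 AB.
So P(type B) = 1/4 per child.
P(not type B) = 3/4 for one child; (3/4)^3 = 27/64.

27/64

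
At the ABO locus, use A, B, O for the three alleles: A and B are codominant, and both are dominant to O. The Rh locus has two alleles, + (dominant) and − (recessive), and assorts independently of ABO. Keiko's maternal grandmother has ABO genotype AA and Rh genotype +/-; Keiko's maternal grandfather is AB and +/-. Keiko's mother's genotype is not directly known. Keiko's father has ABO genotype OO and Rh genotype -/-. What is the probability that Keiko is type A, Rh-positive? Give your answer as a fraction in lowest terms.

Keiko's mother's ABO genotype from AA × AB: 1/2 AA, 1/2 AB.
Crossing each possibility with the father OO and summing P(type A): 1/2·1 + 1/2·1/2 = 3/4.
Similarly for Rh via the mother's Rh distribution: P(Rh+) = 1/2.
Independent loci: 3/4 × 1/2 = 3/8.

3/8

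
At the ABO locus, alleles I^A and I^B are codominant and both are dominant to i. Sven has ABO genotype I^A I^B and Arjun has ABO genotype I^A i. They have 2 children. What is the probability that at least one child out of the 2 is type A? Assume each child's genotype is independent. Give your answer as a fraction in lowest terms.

3/4

ABO cross I^A I^B × I^A i → 1/2 A, 1/4 B, 1/4 AB.
So P(type A) = 1/2 per child.
P(none) = (1/2)^2 = 1/4; P(at least one) = 1 − 1/4 = 3/4.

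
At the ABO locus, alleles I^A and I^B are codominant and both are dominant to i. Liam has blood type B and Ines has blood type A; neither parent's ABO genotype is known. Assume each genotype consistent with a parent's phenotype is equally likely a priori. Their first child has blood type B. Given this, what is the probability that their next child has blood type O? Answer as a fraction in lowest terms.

1/12

Possible genotypes: Liam ∈ {I^B I^B, I^B i}; Ines ∈ {I^A I^A, I^A i}.
Weight each parental genotype pair by prior × P(type-B child):
  I^B I^B × I^A i: posterior weight 2/3; P(next child type O) = 0.
  I^B i × I^A i: posterior weight 1/3; P(next child type O) = 1/4.
Weighted sum = 1/12.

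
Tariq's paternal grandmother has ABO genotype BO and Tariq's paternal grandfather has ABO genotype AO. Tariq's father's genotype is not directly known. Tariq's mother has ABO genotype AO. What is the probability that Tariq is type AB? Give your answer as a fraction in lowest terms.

Tariq's father's ABO genotype from BO × AO: 1/4 AB, 1/4 AO, 1/4 BO, 1/4 OO.
Crossing each possibility with the mother AO and summing P(type AB): 1/4·1/4 + 1/4·0 + 1/4·1/4 + 1/4·0 = 1/8.

1/8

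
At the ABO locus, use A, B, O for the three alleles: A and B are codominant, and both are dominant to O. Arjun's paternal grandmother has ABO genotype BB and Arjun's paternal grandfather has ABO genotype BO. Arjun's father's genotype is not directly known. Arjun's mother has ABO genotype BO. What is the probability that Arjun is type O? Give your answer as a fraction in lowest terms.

1/8

Arjun's father's ABO genotype from BB × BO: 1/2 BB, 1/2 BO.
Crossing each possibility with the mother BO and summing P(type O): 1/2·0 + 1/2·1/4 = 1/8.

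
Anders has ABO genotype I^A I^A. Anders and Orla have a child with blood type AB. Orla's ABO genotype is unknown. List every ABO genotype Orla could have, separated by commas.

For each candidate genotype of Orla, check whether crossing it with I^A I^A can produce every observed child phenotype.
  I^A I^A → possible child types {A} ✗
  I^A I^B → possible child types {A, AB} ✓
  I^A i → possible child types {A} ✗
  I^B I^B → possible child types {AB} ✓
  I^B i → possible child types {A, AB} ✓
  i i → possible child types {A} ✗

I^A I^B, I^B I^B, I^B i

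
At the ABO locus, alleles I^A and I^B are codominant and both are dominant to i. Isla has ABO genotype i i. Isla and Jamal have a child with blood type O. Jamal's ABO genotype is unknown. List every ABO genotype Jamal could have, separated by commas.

I^A i, I^B i, i i

For each candidate genotype of Jamal, check whether crossing it with i i can produce every observed child phenotype.
  I^A I^A → possible child types {A} ✗
  I^A I^B → possible child types {A, B} ✗
  I^A i → possible child types {O, A} ✓
  I^B I^B → possible child types {B} ✗
  I^B i → possible child types {O, B} ✓
  i i → possible child types {O} ✓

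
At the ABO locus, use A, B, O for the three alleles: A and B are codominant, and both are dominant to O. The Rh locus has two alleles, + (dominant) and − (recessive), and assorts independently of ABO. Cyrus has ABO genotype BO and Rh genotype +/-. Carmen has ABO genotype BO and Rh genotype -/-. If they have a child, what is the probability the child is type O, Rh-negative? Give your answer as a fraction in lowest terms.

ABO cross BO × BO → offspring phenotypes: 1/4 O, 3/4 B.
Rh cross +/- × -/- → 1/2 Rh+, 1/2 Rh-.
Independent loci: P(type O, Rh-negative) = 1/4 × 1/2 = 1/8.

1/8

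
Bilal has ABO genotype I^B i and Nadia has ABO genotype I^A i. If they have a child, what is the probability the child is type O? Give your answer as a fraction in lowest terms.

1/4

ABO cross I^B i × I^A i → offspring phenotypes: 1/4 O, 1/4 A, 1/4 B, 1/4 AB.
So P(type O) = 1/4.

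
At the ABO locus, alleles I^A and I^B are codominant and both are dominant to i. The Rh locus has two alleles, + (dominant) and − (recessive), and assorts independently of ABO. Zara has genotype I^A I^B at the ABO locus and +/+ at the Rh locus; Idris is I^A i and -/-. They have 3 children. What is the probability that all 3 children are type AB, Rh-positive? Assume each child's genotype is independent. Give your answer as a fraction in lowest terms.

ABO cross I^A I^B × I^A i → 1/2 A, 1/4 B, 1/4 AB.
Rh cross +/+ × -/- → 1 Rh+; so P(type AB, Rh-positive) = 1/4 × 1 = 1/4 per child.
All 3 independent: (1/4)^3 = 1/64.

1/64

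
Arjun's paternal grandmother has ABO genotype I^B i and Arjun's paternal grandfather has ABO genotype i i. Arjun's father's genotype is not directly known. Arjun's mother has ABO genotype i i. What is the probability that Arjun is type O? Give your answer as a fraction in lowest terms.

3/4

Arjun's father's ABO genotype from I^B i × i i: 1/2 I^B i, 1/2 i i.
Crossing each possibility with the mother i i and summing P(type O): 1/2·1/2 + 1/2·1 = 3/4.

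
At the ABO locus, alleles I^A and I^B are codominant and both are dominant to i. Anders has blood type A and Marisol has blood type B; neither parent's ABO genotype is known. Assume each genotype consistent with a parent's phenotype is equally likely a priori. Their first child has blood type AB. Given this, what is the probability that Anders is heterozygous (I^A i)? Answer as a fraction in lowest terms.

1/3

Possible genotypes: Anders ∈ {I^A I^A, I^A i}; Marisol ∈ {I^B I^B, I^B i}.
Weight each parental genotype pair by prior × P(type-AB child):
  I^A I^A × I^B I^B: posterior weight 4/9.
  I^A I^A × I^B i: posterior weight 2/9.
  I^A i × I^B I^B: posterior weight 2/9.
  I^A i × I^B i: posterior weight 1/9.
Sum the posterior weight over pairs where Anders is I^A i: 1/3.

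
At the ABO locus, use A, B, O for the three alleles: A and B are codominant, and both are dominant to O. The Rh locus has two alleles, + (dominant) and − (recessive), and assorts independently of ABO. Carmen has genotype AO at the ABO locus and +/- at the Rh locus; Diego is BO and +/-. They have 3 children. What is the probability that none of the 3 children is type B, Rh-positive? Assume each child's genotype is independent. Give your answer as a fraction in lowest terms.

ABO cross AO × BO → 1/4 O, 1/4 A, 1/4 B, 1/4 AB.
Rh cross +/- × +/- → 3/4 Rh+, 1/4 Rh-; so P(type B, Rh-positive) = 1/4 × 3/4 = 3/16 per child.
P(not type B, Rh-positive) = 13/16 for one child; (13/16)^3 = 2197/4096.

2197/4096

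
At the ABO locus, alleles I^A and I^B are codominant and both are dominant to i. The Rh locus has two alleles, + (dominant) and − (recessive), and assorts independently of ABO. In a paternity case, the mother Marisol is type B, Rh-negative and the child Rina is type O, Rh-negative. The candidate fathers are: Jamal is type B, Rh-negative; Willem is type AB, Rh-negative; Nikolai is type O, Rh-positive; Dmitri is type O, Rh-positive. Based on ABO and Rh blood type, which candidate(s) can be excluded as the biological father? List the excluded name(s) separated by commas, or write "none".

A candidate is excluded only if no genotype consistent with his phenotype could produce a type O, Rh-negative child with a type B, Rh-negative mother.
Willem (type AB, Rh-): no genotype consistent with that phenotype can produce a type-O Rh- child with a type-B mother.

Willem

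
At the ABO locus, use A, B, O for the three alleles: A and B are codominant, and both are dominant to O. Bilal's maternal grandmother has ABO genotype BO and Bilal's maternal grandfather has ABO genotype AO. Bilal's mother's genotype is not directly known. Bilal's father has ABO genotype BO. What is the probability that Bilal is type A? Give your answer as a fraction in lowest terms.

1/8

Bilal's mother's ABO genotype from BO × AO: 1/4 AB, 1/4 AO, 1/4 BO, 1/4 OO.
Crossing each possibility with the father BO and summing P(type A): 1/4·1/4 + 1/4·1/4 + 1/4·0 + 1/4·0 = 1/8.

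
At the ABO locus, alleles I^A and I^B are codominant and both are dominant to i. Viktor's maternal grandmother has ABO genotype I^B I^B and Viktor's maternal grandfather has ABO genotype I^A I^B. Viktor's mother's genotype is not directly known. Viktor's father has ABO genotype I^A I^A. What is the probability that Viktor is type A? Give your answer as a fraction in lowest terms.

1/4

Viktor's mother's ABO genotype from I^B I^B × I^A I^B: 1/2 I^A I^B, 1/2 I^B I^B.
Crossing each possibility with the father I^A I^A and summing P(type A): 1/2·1/2 + 1/2·0 = 1/4.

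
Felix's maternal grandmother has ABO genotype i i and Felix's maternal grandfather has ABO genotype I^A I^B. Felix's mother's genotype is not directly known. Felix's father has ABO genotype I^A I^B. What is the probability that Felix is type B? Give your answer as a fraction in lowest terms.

Felix's mother's ABO genotype from i i × I^A I^B: 1/2 I^A i, 1/2 I^B i.
Crossing each possibility with the father I^A I^B and summing P(type B): 1/2·1/4 + 1/2·1/2 = 3/8.

3/8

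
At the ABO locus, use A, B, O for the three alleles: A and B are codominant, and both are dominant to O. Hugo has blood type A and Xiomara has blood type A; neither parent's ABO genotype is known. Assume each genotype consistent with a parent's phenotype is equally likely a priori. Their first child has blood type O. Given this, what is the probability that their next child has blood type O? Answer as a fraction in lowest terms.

Possible genotypes: Hugo ∈ {AA, AO}; Xiomara ∈ {AA, AO}.
Weight each parental genotype pair by prior × P(type-O child):
  AO × AO: posterior weight 1; P(next child type O) = 1/4.
Weighted sum = 1/4.

1/4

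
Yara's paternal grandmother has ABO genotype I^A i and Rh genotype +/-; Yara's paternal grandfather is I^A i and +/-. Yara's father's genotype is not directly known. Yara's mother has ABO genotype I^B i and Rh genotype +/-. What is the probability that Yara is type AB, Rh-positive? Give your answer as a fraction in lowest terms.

3/16

Yara's father's ABO genotype from I^A i × I^A i: 1/4 I^A I^A, 1/2 I^A i, 1/4 i i.
Crossing each possibility with the mother I^B i and summing P(type AB): 1/4·1/2 + 1/2·1/4 + 1/4·0 = 1/4.
Similarly for Rh via the father's Rh distribution: P(Rh+) = 3/4.
Independent loci: 1/4 × 3/4 = 3/16.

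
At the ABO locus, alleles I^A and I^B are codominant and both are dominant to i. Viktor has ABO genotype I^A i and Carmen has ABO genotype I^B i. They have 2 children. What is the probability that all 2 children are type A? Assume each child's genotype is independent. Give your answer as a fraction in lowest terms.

ABO cross I^A i × I^B i → 1/4 O, 1/4 A, 1/4 B, 1/4 AB.
So P(type A) = 1/4 per child.
All 2 independent: (1/4)^2 = 1/16.

1/16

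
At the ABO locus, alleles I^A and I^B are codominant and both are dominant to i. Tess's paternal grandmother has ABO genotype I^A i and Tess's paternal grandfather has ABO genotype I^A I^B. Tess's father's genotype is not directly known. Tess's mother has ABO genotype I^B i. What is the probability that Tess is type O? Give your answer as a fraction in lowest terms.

1/8

Tess's father's ABO genotype from I^A i × I^A I^B: 1/4 I^A I^A, 1/4 I^A I^B, 1/4 I^A i, 1/4 I^B i.
Crossing each possibility with the mother I^B i and summing P(type O): 1/4·0 + 1/4·0 + 1/4·1/4 + 1/4·1/4 = 1/8.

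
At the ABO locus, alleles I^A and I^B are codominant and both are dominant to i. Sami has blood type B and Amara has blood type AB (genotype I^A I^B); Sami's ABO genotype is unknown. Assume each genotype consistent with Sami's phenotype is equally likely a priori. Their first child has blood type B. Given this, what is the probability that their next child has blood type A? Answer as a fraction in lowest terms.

1/8

Possible genotypes: Sami ∈ {I^B I^B, I^B i}; Amara ∈ {I^A I^B}.
Weight each parental genotype pair by prior × P(type-B child):
  I^B I^B × I^A I^B: posterior weight 1/2; P(next child type A) = 0.
  I^B i × I^A I^B: posterior weight 1/2; P(next child type A) = 1/4.
Weighted sum = 1/8.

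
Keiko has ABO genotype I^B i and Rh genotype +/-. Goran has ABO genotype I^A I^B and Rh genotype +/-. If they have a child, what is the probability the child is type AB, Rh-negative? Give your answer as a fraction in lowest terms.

1/16

ABO cross I^B i × I^A I^B → offspring phenotypes: 1/4 A, 1/2 B, 1/4 AB.
Rh cross +/- × +/- → 3/4 Rh+, 1/4 Rh-.
Independent loci: P(type AB, Rh-negative) = 1/4 × 1/4 = 1/16.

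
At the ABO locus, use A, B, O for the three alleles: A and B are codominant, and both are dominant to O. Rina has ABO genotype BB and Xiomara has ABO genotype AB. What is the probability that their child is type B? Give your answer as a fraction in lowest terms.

1/2

ABO cross BB × AB → offspring phenotypes: 1/2 B, 1/2 AB.
So P(type B) = 1/2.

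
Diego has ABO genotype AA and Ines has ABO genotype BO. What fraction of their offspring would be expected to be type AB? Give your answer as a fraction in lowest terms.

ABO cross AA × BO → offspring phenotypes: 1/2 A, 1/2 AB.
So P(type AB) = 1/2.

1/2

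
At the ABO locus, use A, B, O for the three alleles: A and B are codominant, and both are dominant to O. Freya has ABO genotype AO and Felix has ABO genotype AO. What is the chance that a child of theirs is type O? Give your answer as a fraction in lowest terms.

ABO cross AO × AO → offspring phenotypes: 1/4 O, 3/4 A.
So P(type O) = 1/4.

1/4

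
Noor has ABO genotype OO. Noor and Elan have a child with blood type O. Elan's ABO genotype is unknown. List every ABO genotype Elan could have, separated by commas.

AO, BO, OO

For each candidate genotype of Elan, check whether crossing it with OO can produce every observed child phenotype.
  AA → possible child types {A} ✗
  AB → possible child types {A, B} ✗
  AO → possible child types {O, A} ✓
  BB → possible child types {B} ✗
  BO → possible child types {O, B} ✓
  OO → possible child types {O} ✓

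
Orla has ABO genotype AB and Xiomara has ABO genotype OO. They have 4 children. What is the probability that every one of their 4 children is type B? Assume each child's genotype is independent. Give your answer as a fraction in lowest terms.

ABO cross AB × OO → 1/2 A, 1/2 B.
So P(type B) = 1/2 per child.
All 4 independent: (1/2)^4 = 1/16.

1/16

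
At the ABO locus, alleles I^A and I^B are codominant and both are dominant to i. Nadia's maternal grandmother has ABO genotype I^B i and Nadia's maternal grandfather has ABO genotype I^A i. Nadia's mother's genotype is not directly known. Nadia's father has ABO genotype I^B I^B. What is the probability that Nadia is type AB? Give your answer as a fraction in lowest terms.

1/4

Nadia's mother's ABO genotype from I^B i × I^A i: 1/4 I^A I^B, 1/4 I^A i, 1/4 I^B i, 1/4 i i.
Crossing each possibility with the father I^B I^B and summing P(type AB): 1/4·1/2 + 1/4·1/2 + 1/4·0 + 1/4·0 = 1/4.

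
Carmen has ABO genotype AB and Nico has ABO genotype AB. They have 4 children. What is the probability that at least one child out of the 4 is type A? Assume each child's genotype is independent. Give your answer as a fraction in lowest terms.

175/256

ABO cross AB × AB → 1/4 A, 1/4 B, 1/2 AB.
So P(type A) = 1/4 per child.
P(none) = (3/4)^4 = 81/256; P(at least one) = 1 − 81/256 = 175/256.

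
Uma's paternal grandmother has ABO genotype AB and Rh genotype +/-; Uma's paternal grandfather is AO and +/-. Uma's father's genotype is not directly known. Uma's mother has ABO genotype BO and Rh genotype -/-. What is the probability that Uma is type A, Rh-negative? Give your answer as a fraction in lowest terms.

1/8

Uma's father's ABO genotype from AB × AO: 1/4 AA, 1/4 AB, 1/4 AO, 1/4 BO.
Crossing each possibility with the mother BO and summing P(type A): 1/4·1/2 + 1/4·1/4 + 1/4·1/4 + 1/4·0 = 1/4.
Similarly for Rh via the father's Rh distribution: P(Rh-) = 1/2.
Independent loci: 1/4 × 1/2 = 1/8.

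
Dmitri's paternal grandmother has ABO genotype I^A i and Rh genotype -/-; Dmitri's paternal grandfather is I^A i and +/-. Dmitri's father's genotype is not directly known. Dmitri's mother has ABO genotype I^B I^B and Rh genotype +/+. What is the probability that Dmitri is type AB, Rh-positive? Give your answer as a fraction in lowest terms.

1/2

Dmitri's father's ABO genotype from I^A i × I^A i: 1/4 I^A I^A, 1/2 I^A i, 1/4 i i.
Crossing each possibility with the mother I^B I^B and summing P(type AB): 1/4·1 + 1/2·1/2 + 1/4·0 = 1/2.
Similarly for Rh via the father's Rh distribution: P(Rh+) = 1.
Independent loci: 1/2 × 1 = 1/2.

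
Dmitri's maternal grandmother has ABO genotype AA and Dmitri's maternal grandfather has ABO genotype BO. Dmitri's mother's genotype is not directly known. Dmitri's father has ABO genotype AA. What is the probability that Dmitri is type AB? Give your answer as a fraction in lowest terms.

1/4

Dmitri's mother's ABO genotype from AA × BO: 1/2 AB, 1/2 AO.
Crossing each possibility with the father AA and summing P(type AB): 1/2·1/2 + 1/2·0 = 1/4.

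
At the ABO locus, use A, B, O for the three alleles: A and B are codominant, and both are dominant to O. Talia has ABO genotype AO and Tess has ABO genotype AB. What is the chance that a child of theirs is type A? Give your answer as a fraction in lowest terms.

ABO cross AO × AB → offspring phenotypes: 1/2 A, 1/4 B, 1/4 AB.
So P(type A) = 1/2.

1/2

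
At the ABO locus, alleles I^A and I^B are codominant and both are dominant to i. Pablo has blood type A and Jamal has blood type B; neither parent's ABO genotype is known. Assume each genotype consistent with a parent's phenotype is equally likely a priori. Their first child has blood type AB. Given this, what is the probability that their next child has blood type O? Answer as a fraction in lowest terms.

Possible genotypes: Pablo ∈ {I^A I^A, I^A i}; Jamal ∈ {I^B I^B, I^B i}.
Weight each parental genotype pair by prior × P(type-AB child):
  I^A I^A × I^B I^B: posterior weight 4/9; P(next child type O) = 0.
  I^A I^A × I^B i: posterior weight 2/9; P(next child type O) = 0.
  I^A i × I^B I^B: posterior weight 2/9; P(next child type O) = 0.
  I^A i × I^B i: posterior weight 1/9; P(next child type O) = 1/4.
Weighted sum = 1/36.

1/36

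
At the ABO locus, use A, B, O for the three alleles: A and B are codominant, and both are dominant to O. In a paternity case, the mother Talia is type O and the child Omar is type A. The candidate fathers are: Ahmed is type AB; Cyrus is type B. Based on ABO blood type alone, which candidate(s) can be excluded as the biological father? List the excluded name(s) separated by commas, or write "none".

Cyrus

A candidate is excluded only if no genotype consistent with his phenotype could produce a type A child with a type O mother.
Cyrus (type B): no genotype consistent with that phenotype can produce a type-A child with a type-O mother.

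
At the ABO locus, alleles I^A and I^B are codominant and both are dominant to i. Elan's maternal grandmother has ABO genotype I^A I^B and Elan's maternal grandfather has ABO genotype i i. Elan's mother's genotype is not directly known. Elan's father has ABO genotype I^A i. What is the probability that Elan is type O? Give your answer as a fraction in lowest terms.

1/4

Elan's mother's ABO genotype from I^A I^B × i i: 1/2 I^A i, 1/2 I^B i.
Crossing each possibility with the father I^A i and summing P(type O): 1/2·1/4 + 1/2·1/4 = 1/4.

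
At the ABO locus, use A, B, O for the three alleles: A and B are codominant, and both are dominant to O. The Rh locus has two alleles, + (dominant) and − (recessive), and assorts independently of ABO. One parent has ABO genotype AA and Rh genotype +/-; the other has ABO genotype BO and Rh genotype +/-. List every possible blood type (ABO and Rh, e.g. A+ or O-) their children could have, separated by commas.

Gametes from AA × BO give offspring ABO genotypes AB, AO, i.e. phenotypes A, AB.
Rh cross +/- × +/- → phenotypes Rh+, Rh-.
Combining independently: A+, A-, AB+, AB-.

A+, A-, AB+, AB-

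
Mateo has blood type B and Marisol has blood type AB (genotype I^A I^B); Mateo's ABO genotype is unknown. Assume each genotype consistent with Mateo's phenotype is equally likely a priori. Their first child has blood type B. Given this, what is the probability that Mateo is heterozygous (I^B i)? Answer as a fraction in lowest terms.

1/2

Possible genotypes: Mateo ∈ {I^B I^B, I^B i}; Marisol ∈ {I^A I^B}.
Weight each parental genotype pair by prior × P(type-B child):
  I^B I^B × I^A I^B: posterior weight 1/2.
  I^B i × I^A I^B: posterior weight 1/2.
Sum the posterior weight over pairs where Mateo is I^B i: 1/2.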